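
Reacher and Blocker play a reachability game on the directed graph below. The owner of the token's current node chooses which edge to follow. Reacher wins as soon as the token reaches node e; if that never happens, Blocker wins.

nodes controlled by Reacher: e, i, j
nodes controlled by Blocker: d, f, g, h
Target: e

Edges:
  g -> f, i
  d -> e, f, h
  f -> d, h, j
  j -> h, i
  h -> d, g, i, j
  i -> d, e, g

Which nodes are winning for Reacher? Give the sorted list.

A0 = {e}
A1: add {i} — i (Reacher) has i→e.
A2: add {j} — j (Reacher) has j→i.
A3 = A2; e.g. d (Blocker) can still go to f. Fixed point.
Reacher's winning region = {e, i, j}.

e, i, j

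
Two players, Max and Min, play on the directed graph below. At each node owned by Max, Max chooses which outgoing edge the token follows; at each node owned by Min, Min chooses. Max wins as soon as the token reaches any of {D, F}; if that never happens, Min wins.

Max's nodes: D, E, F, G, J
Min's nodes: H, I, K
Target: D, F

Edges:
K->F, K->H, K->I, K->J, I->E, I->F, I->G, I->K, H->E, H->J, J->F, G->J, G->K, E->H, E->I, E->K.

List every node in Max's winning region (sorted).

D, F, G, J

A0 = {D, F}
A1: add {J} — J (Max) has J→F.
A2: add {G} — G (Max) has G→J.
A3 = A2; e.g. E (Max) has no edge into A2. Fixed point.
Max's winning region = {D, F, G, J}.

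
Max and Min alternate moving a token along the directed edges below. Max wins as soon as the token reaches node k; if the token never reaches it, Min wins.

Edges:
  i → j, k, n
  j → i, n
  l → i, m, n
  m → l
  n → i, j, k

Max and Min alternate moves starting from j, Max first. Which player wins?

Track states (vertex, player-to-move).
A0 = {(k,Max), (k,Min)}
A1: add {(i,Max), (n,Max)}.
A2: add {(j,Min)}.
A3 = A2; e.g. (i,Min) stays out. (j,Max) never enters ⇒ Min avoids the target.

Min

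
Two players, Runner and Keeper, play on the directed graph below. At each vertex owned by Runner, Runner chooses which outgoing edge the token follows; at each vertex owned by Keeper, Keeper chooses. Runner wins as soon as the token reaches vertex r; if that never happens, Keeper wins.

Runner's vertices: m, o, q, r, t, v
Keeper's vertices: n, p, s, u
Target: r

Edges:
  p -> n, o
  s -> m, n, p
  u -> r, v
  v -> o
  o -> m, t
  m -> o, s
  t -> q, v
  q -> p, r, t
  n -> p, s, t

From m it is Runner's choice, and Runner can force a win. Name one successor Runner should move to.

A0 = {r}
A1: add {q} — q (Runner) has q→r.
A2: add {t} — t (Runner) has t→q.
A3: add {o} — o (Runner) has o→t.
A4: add {m, v} — m (Runner) has m→o; v (Runner) has v→o.
A5: add {u} — u (Keeper): all of {r, v} already in.
A6 = A5; e.g. n (Keeper) can still go to p. Fixed point.
From m, successor o is in the attractor (rank 3); the other successor s is not.

o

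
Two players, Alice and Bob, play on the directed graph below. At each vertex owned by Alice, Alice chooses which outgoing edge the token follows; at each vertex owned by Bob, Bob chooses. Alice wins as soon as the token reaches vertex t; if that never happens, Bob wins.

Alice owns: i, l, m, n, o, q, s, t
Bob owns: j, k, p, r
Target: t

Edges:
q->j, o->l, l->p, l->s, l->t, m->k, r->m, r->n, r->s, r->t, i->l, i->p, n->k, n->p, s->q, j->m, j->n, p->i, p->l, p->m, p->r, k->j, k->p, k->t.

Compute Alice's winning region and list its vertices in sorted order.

A0 = {t}
A1: add {l} — l (Alice) has l→t.
A2: add {i, o} — i (Alice) has i→l; o (Alice) has o→l.
A3 = A2; e.g. j (Bob) can still go to m. Fixed point.
Alice's winning region = {i, l, o, t}.

i, l, o, t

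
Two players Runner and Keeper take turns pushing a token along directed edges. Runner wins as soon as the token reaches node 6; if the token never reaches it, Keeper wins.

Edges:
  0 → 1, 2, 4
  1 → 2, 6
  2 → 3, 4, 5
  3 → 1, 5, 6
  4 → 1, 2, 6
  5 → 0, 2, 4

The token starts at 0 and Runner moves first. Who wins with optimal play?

Keeper

Track states (vertex, player-to-move).
A0 = {(6,Runner), (6,Keeper)}
A1: add {(1,Runner), (3,Runner), (4,Runner)}.
A2 = A1; e.g. (0,Runner) stays out. (0,Runner) never enters ⇒ Keeper avoids the target.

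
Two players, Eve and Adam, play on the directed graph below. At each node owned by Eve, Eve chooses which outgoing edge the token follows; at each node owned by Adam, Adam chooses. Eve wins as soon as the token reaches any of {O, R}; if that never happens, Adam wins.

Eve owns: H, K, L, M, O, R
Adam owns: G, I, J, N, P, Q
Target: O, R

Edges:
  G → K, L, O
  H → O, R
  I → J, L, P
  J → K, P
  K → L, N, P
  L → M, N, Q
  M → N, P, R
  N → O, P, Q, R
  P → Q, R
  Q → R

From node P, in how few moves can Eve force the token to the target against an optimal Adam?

2

A0 = {O, R}
A1: add {H, M, Q} — H (Eve) has H→O; M (Eve) has M→R; Q (Adam): all of {R} already in.
A2: add {L, P} — L (Eve) has L→M; P (Adam): all of {Q, R} already in.
P enters the attractor at level 2, so Eve can force the target in 2 moves from there.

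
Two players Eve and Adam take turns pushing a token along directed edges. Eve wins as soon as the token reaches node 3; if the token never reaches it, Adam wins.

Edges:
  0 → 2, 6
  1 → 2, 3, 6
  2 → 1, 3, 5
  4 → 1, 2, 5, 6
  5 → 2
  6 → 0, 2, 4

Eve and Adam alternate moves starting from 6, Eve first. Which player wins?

Track states (vertex, player-to-move).
A0 = {(3,Eve), (3,Adam)}
A1: add {(1,Eve), (2,Eve)}.
A2: add {(5,Adam)}.
A3: add {(4,Eve)}.
A4 = A3; e.g. (0,Eve) stays out. (6,Eve) never enters ⇒ Adam avoids the target.

Adam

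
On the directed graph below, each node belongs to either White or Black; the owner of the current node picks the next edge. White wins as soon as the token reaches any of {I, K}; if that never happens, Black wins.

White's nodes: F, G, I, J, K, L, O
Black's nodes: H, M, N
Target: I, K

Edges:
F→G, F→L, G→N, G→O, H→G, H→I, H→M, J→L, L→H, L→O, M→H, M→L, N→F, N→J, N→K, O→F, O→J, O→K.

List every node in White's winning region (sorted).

A0 = {I, K}
A1: add {O} — O (White) has O→K.
A2: add {G, L} — G (White) has G→O; L (White) has L→O.
A3: add {F, J} — F (White) has F→G; J (White) has J→L.
A4: add {N} — N (Black): all of {F, J, K} already in.
A5 = A4; e.g. H (Black) can still go to M. Fixed point.
White's winning region = {F, G, I, J, K, L, N, O}.

F, G, I, J, K, L, N, O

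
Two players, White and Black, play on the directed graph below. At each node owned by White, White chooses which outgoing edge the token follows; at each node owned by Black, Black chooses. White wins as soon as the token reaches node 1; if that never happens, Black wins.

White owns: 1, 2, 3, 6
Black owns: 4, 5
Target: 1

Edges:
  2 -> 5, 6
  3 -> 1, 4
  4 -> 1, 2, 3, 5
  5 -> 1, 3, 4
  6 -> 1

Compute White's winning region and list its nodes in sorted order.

A0 = {1}
A1: add {3, 6} — 3 (White) has 3→1; 6 (White) has 6→1.
A2: add {2} — 2 (White) has 2→6.
A3 = A2; e.g. 4 (Black) can still go to 5. Fixed point.
White's winning region = {1, 2, 3, 6}.

1, 2, 3, 6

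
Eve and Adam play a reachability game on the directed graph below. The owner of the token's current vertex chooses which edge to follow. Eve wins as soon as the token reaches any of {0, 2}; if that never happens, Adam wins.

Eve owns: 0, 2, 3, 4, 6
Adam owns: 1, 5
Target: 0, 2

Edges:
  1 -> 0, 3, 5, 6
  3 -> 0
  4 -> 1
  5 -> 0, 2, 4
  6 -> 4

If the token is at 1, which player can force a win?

Adam

A0 = {0, 2}
A1: add {3} — 3 (Eve) has 3→0.
A2 = A1; e.g. 1 (Adam) can still go to 5. Fixed point.
1 never enters the attractor, so Adam can avoid the target forever.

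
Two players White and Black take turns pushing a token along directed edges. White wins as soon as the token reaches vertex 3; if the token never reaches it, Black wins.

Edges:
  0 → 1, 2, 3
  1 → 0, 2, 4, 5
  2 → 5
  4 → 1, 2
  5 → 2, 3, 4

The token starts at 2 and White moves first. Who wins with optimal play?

Track states (vertex, player-to-move).
A0 = {(3,White), (3,Black)}
A1: add {(0,White), (5,White)}.
A2: add {(2,Black)}.
A3: add {(1,White), (4,White)}.
A4 = A3; e.g. (0,Black) stays out. (2,White) never enters ⇒ Black avoids the target.

Black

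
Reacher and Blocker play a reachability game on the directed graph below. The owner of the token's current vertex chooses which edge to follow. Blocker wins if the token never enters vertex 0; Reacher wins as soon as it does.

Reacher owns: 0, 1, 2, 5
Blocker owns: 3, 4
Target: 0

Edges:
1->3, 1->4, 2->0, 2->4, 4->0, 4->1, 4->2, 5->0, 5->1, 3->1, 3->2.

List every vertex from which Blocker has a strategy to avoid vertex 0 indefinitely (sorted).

A0 = {0}
A1: add {2, 5} — 2 (Reacher) has 2→0; 5 (Reacher) has 5→0.
A2 = A1; e.g. 1 (Reacher) has no edge into A1. Fixed point.
Reacher's attractor = {0, 2, 5}; Blocker avoids the target exactly from the complement.

1, 3, 4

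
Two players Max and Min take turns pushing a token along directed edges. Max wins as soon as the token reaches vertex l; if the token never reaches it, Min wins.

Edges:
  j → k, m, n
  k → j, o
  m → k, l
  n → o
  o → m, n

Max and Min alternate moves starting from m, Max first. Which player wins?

Max

Track states (vertex, player-to-move).
A0 = {(l,Max), (l,Min)}
A1: add {(m,Max)}.
(m,Max) ∈ A1 ⇒ Max forces the target.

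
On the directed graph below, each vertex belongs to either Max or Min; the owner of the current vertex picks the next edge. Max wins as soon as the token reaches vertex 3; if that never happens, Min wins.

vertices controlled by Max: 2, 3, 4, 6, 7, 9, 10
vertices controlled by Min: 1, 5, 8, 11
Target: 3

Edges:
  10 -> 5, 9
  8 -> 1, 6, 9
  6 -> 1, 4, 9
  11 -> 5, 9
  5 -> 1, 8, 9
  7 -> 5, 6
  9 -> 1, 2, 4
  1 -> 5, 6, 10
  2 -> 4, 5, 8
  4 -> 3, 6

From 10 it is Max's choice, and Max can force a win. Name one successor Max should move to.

A0 = {3}
A1: add {4} — 4 (Max) has 4→3.
A2: add {2, 6, 9} — 2 (Max) has 2→4; 6 (Max) has 6→4; 9 (Max) has 9→4.
A3: add {7, 10} — 7 (Max) has 7→6; 10 (Max) has 10→9.
A4 = A3; e.g. 1 (Min) can still go to 5. Fixed point.
From 10, successor 9 is in the attractor (rank 2); the other successor 5 is not.

9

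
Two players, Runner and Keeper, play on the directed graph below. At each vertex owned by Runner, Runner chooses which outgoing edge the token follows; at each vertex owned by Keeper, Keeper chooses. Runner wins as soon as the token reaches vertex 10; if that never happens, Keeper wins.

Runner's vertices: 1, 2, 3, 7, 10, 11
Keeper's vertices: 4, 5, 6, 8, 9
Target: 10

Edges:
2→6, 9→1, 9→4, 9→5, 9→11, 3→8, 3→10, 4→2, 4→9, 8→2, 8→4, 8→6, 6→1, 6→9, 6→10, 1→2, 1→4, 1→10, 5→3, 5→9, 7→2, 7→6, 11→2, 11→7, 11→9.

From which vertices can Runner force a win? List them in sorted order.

A0 = {10}
A1: add {1, 3} — 1 (Runner) has 1→10; 3 (Runner) has 3→10.
A2 = A1; e.g. 2 (Runner) has no edge into A1. Fixed point.
Runner's winning region = {1, 3, 10}.

1, 3, 10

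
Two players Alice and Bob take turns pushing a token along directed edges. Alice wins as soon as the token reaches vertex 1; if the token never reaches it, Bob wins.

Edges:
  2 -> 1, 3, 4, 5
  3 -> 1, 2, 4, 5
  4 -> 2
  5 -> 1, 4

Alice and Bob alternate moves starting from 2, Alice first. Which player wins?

Alice

Track states (vertex, player-to-move).
A0 = {(1,Alice), (1,Bob)}
A1: add {(2,Alice), (3,Alice), (5,Alice)}.
(2,Alice) ∈ A1 ⇒ Alice forces the target.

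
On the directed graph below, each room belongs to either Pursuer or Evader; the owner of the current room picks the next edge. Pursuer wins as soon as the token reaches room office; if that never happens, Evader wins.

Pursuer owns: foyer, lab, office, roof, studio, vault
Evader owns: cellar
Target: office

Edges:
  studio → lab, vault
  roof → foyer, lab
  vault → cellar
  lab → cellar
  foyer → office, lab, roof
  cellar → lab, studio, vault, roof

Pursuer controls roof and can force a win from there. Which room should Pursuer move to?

A0 = {office}
A1: add {foyer} — foyer (Pursuer) has foyer→office.
A2: add {roof} — roof (Pursuer) has roof→foyer.
A3 = A2; e.g. lab (Pursuer) has no edge into A2. Fixed point.
From roof, successor foyer is in the attractor (rank 1); the other successor lab is not.

foyer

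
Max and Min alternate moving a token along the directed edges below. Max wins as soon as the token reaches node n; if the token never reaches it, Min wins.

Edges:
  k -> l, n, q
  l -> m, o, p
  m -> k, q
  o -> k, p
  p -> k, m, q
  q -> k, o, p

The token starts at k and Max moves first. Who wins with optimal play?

Track states (vertex, player-to-move).
A0 = {(n,Max), (n,Min)}
A1: add {(k,Max)}.
(k,Max) ∈ A1 ⇒ Max forces the target.

Max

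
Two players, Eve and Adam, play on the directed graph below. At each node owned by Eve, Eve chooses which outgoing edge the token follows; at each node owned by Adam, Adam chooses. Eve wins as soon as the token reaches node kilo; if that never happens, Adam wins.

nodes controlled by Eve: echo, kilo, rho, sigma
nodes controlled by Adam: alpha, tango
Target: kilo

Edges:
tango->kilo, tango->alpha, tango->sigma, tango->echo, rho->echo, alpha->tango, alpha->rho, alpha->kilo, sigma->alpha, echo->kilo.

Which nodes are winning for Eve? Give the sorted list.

A0 = {kilo}
A1: add {echo} — echo (Eve) has echo→kilo.
A2: add {rho} — rho (Eve) has rho→echo.
A3 = A2; e.g. tango (Adam) can still go to alpha. Fixed point.
Eve's winning region = {echo, kilo, rho}.

echo, kilo, rho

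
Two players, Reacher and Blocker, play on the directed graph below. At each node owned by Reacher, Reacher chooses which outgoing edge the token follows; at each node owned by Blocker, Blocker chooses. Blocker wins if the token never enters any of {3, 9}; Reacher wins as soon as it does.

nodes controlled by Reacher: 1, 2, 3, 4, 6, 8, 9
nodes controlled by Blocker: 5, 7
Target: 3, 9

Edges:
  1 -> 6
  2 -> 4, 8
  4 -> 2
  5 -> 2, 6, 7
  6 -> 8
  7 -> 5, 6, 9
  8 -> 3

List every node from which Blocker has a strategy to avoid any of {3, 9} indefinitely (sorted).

A0 = {3, 9}
A1: add {8} — 8 (Reacher) has 8→3.
A2: add {2, 6} — 2 (Reacher) has 2→8; 6 (Reacher) has 6→8.
A3: add {1, 4} — 1 (Reacher) has 1→6; 4 (Reacher) has 4→2.
A4 = A3; e.g. 5 (Blocker) can still go to 7. Fixed point.
Reacher's attractor = {1, 2, 3, 4, 6, 8, 9}; Blocker avoids the target exactly from the complement.

5, 7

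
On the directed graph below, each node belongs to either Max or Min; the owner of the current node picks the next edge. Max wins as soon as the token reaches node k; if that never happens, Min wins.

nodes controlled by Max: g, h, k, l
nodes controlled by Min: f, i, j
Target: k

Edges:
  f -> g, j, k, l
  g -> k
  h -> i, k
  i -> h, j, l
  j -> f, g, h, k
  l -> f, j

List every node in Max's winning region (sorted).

g, h, k

A0 = {k}
A1: add {g, h} — g (Max) has g→k; h (Max) has h→k.
A2 = A1; e.g. f (Min) can still go to j. Fixed point.
Max's winning region = {g, h, k}.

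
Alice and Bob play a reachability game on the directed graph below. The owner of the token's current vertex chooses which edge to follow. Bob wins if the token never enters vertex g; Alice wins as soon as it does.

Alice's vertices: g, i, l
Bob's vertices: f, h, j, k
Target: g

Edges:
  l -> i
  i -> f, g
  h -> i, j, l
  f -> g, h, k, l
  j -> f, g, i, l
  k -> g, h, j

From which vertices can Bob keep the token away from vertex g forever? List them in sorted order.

A0 = {g}
A1: add {i} — i (Alice) has i→g.
A2: add {l} — l (Alice) has l→i.
A3 = A2; e.g. f (Bob) can still go to h. Fixed point.
Alice's attractor = {g, i, l}; Bob avoids the target exactly from the complement.

f, h, j, k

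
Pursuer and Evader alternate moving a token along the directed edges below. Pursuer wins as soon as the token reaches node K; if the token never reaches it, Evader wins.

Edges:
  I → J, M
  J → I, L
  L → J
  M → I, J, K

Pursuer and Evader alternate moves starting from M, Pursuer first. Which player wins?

Pursuer

Track states (vertex, player-to-move).
A0 = {(K,Pursuer), (K,Evader)}
A1: add {(M,Pursuer)}.
(M,Pursuer) ∈ A1 ⇒ Pursuer forces the target.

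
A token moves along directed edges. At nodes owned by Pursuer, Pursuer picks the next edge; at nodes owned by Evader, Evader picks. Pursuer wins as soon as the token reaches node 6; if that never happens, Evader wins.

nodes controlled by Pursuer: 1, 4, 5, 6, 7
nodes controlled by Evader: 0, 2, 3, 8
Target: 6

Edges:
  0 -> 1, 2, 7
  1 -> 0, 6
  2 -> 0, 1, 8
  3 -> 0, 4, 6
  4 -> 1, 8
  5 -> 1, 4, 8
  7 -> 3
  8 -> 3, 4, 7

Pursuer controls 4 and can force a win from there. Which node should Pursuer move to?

1

A0 = {6}
A1: add {1} — 1 (Pursuer) has 1→6.
A2: add {4, 5} — 4 (Pursuer) has 4→1; 5 (Pursuer) has 5→1.
A3 = A2; e.g. 0 (Evader) can still go to 2. Fixed point.
From 4, successor 1 is in the attractor (rank 1); the other successor 8 is not.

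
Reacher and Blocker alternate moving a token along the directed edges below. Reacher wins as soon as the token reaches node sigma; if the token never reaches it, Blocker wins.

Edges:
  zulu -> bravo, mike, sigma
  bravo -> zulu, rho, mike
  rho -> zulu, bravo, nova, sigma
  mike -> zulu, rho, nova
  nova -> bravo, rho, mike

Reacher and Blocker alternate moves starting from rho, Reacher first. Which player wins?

Track states (vertex, player-to-move).
A0 = {(sigma,Reacher), (sigma,Blocker)}
A1: add {(zulu,Reacher), (rho,Reacher)}.
(rho,Reacher) ∈ A1 ⇒ Reacher forces the target.

Reacher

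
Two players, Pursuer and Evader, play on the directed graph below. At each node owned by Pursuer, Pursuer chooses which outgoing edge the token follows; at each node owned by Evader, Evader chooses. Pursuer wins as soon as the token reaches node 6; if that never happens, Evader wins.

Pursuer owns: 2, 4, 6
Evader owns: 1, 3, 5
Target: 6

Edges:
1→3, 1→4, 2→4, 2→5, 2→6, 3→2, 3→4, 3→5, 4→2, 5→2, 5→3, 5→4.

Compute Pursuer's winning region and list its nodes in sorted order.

A0 = {6}
A1: add {2} — 2 (Pursuer) has 2→6.
A2: add {4} — 4 (Pursuer) has 4→2.
A3 = A2; e.g. 1 (Evader) can still go to 3. Fixed point.
Pursuer's winning region = {2, 4, 6}.

2, 4, 6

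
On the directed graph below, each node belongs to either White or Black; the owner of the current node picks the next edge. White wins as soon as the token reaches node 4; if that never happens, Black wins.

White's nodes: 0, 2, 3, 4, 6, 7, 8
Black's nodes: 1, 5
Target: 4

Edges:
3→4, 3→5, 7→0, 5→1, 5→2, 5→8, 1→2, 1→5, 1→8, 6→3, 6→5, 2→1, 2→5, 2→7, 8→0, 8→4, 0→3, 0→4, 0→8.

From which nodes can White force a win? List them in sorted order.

0, 2, 3, 4, 6, 7, 8

A0 = {4}
A1: add {0, 3, 8} — 0 (White) has 0→4; 3 (White) has 3→4; 8 (White) has 8→4.
A2: add {6, 7} — 6 (White) has 6→3; 7 (White) has 7→0.
A3: add {2} — 2 (White) has 2→7.
A4 = A3; e.g. 1 (Black) can still go to 5. Fixed point.
White's winning region = {0, 2, 3, 4, 6, 7, 8}.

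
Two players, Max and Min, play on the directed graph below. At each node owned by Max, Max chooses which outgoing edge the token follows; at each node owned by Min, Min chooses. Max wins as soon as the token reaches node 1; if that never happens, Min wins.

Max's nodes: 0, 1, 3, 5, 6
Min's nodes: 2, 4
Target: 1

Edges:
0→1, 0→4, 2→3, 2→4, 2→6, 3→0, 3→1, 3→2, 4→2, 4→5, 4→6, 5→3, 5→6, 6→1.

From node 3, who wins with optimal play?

A0 = {1}
A1: add {0, 3, 6} — 0 (Max) has 0→1; 3 (Max) has 3→1; 6 (Max) has 6→1.
3 ∈ A1, so Max can force the target.

Max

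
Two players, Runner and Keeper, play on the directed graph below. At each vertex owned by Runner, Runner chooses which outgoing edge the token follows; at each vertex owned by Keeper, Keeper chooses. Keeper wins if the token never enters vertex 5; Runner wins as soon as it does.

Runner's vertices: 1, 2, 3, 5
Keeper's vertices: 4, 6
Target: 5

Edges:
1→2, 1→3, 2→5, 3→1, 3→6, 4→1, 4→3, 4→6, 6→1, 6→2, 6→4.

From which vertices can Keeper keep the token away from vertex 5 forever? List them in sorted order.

4, 6

A0 = {5}
A1: add {2} — 2 (Runner) has 2→5.
A2: add {1} — 1 (Runner) has 1→2.
A3: add {3} — 3 (Runner) has 3→1.
A4 = A3; e.g. 4 (Keeper) can still go to 6. Fixed point.
Runner's attractor = {1, 2, 3, 5}; Keeper avoids the target exactly from the complement.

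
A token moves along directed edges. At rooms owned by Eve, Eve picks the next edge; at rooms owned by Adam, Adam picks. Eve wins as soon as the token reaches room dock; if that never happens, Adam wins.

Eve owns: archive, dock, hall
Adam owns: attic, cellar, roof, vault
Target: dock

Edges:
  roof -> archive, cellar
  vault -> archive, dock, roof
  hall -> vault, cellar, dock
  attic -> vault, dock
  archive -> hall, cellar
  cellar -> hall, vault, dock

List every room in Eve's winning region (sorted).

archive, dock, hall

A0 = {dock}
A1: add {hall} — hall (Eve) has hall→dock.
A2: add {archive} — archive (Eve) has archive→hall.
A3 = A2; e.g. vault (Adam) can still go to roof. Fixed point.
Eve's winning region = {archive, dock, hall}.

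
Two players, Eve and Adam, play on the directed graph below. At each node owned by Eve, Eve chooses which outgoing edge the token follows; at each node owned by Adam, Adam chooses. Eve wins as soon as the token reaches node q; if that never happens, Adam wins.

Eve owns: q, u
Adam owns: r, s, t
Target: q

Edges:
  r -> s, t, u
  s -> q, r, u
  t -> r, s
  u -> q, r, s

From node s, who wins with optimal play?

A0 = {q}
A1: add {u} — u (Eve) has u→q.
A2 = A1; e.g. r (Adam) can still go to s. Fixed point.
s never enters the attractor, so Adam can avoid the target forever.

Adam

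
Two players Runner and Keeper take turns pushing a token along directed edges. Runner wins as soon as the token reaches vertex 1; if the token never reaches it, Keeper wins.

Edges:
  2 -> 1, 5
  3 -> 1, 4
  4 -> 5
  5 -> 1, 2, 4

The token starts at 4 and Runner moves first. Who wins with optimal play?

Keeper

Track states (vertex, player-to-move).
A0 = {(1,Runner), (1,Keeper)}
A1: add {(2,Runner), (3,Runner), (5,Runner)}.
A2: add {(2,Keeper), (4,Keeper)}.
A3 = A2; e.g. (3,Keeper) stays out. (4,Runner) never enters ⇒ Keeper avoids the target.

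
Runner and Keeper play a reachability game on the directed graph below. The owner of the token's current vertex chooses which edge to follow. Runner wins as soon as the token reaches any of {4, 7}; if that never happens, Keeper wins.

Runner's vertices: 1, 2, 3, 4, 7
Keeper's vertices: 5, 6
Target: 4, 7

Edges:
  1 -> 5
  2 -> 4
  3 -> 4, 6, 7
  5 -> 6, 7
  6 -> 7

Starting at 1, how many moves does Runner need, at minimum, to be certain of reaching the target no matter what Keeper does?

3

A0 = {4, 7}
A1: add {2, 3, 6} — 2 (Runner) has 2→4; 3 (Runner) has 3→4; 6 (Keeper): all of {7} already in.
A2: add {5} — 5 (Keeper): all of {6, 7} already in.
A3: add {1} — 1 (Runner) has 1→5.
A3 = all vertices. Fixed point.
1 enters the attractor at level 3, so Runner can force the target in 3 moves from there.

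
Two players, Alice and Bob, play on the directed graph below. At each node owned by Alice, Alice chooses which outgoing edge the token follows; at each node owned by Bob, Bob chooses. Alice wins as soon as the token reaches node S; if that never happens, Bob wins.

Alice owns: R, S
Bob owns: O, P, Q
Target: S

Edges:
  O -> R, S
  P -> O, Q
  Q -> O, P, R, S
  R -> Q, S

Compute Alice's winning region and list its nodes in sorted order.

O, R, S

A0 = {S}
A1: add {R} — R (Alice) has R→S.
A2: add {O} — O (Bob): all of {R, S} already in.
A3 = A2; e.g. P (Bob) can still go to Q. Fixed point.
Alice's winning region = {O, R, S}.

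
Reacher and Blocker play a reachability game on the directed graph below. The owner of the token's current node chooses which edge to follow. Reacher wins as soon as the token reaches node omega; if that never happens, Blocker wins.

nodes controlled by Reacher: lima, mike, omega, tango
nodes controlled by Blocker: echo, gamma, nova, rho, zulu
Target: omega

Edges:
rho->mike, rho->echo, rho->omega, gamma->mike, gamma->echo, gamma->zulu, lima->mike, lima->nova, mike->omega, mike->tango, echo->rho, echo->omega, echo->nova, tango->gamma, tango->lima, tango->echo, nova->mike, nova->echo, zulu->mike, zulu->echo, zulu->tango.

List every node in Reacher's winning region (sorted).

A0 = {omega}
A1: add {mike} — mike (Reacher) has mike→omega.
A2: add {lima} — lima (Reacher) has lima→mike.
A3: add {tango} — tango (Reacher) has tango→lima.
A4 = A3; e.g. rho (Blocker) can still go to echo. Fixed point.
Reacher's winning region = {lima, mike, omega, tango}.

lima, mike, omega, tango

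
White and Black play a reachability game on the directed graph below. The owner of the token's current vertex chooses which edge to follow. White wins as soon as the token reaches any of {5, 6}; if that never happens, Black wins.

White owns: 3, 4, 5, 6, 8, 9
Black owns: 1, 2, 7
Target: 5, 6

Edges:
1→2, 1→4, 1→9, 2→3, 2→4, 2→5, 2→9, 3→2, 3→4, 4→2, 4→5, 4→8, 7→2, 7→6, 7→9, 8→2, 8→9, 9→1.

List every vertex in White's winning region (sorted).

3, 4, 5, 6

A0 = {5, 6}
A1: add {4} — 4 (White) has 4→5.
A2: add {3} — 3 (White) has 3→4.
A3 = A2; e.g. 1 (Black) can still go to 2. Fixed point.
White's winning region = {3, 4, 5, 6}.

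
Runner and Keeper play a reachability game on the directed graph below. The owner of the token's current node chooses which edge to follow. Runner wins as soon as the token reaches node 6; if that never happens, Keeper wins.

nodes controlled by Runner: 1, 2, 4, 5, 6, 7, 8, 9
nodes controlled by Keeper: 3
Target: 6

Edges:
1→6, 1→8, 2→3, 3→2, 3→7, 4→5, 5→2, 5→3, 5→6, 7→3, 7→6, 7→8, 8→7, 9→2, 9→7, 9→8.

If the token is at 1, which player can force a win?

Runner

A0 = {6}
A1: add {1, 5, 7} — 1 (Runner) has 1→6; 5 (Runner) has 5→6; 7 (Runner) has 7→6.
1 ∈ A1, so Runner can force the target.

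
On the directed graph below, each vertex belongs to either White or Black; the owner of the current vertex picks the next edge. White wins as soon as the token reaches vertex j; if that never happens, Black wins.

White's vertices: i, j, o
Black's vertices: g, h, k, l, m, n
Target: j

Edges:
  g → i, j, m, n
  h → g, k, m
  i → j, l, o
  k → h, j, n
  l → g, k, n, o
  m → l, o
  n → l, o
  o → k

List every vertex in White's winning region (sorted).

A0 = {j}
A1: add {i} — i (White) has i→j.
A2 = A1; e.g. g (Black) can still go to m. Fixed point.
White's winning region = {i, j}.

i, j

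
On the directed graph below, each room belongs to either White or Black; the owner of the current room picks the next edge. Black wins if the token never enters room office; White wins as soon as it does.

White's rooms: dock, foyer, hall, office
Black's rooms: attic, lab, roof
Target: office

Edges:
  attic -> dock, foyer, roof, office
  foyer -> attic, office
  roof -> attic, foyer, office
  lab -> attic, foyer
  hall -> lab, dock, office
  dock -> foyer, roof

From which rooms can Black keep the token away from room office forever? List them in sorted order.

attic, lab, roof

A0 = {office}
A1: add {foyer, hall} — hall (White) has hall→office; foyer (White) has foyer→office.
A2: add {dock} — dock (White) has dock→foyer.
A3 = A2; e.g. lab (Black) can still go to attic. Fixed point.
White's attractor = {dock, foyer, hall, office}; Black avoids the target exactly from the complement.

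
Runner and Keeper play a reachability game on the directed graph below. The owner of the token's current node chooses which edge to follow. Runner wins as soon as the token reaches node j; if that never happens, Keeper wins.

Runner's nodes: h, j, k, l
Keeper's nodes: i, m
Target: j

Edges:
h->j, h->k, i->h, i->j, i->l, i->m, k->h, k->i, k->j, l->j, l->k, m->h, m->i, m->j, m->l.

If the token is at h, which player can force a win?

Runner

A0 = {j}
A1: add {h, k, l} — h (Runner) has h→j; k (Runner) has k→j; l (Runner) has l→j.
A2 = A1; e.g. i (Keeper) can still go to m. Fixed point.
h ∈ A1, so Runner can force the target.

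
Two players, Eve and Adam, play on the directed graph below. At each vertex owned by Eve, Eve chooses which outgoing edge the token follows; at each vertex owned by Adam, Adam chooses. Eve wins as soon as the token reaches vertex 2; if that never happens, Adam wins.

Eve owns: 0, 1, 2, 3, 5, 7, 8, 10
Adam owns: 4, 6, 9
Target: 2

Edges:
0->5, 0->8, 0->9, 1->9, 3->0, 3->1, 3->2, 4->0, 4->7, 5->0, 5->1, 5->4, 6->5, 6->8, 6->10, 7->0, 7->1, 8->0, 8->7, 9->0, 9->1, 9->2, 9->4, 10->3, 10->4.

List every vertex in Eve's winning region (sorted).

2, 3, 10

A0 = {2}
A1: add {3} — 3 (Eve) has 3→2.
A2: add {10} — 10 (Eve) has 10→3.
A3 = A2; e.g. 0 (Eve) has no edge into A2. Fixed point.
Eve's winning region = {2, 3, 10}.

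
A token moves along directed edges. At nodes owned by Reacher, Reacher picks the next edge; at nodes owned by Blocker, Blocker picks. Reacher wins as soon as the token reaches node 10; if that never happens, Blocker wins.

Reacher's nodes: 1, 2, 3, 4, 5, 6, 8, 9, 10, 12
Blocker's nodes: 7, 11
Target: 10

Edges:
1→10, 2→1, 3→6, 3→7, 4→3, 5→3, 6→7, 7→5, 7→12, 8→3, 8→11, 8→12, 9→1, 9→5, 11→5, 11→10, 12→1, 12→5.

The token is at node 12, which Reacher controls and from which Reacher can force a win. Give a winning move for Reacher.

1

A0 = {10}
A1: add {1} — 1 (Reacher) has 1→10.
A2: add {2, 9, 12} — 2 (Reacher) has 2→1; 9 (Reacher) has 9→1; 12 (Reacher) has 12→1.
A3: add {8} — 8 (Reacher) has 8→12.
A4 = A3; e.g. 3 (Reacher) has no edge into A3. Fixed point.
From 12, successor 1 is in the attractor (rank 1); the other successor 5 is not.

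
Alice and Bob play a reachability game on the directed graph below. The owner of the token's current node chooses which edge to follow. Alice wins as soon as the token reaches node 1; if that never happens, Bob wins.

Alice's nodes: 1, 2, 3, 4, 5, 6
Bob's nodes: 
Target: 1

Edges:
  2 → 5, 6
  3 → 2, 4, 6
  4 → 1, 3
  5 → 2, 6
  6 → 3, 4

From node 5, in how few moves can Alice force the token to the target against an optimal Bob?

3

A0 = {1}
A1: add {4} — 4 (Alice) has 4→1.
A2: add {3, 6} — 3 (Alice) has 3→4; 6 (Alice) has 6→4.
A3: add {2, 5} — 2 (Alice) has 2→6; 5 (Alice) has 5→6.
A3 = all vertices. Fixed point.
5 enters the attractor at level 3, so Alice can force the target in 3 moves from there.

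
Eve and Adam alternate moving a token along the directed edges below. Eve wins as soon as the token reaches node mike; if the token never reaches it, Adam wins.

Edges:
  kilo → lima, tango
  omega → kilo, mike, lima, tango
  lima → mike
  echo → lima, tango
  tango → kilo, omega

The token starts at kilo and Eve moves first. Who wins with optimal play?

Eve

Track states (vertex, player-to-move).
A0 = {(mike,Eve), (mike,Adam)}
A1: add {(omega,Eve), (lima,Eve), (lima,Adam)}.
A2: add {(kilo,Eve), (echo,Eve)}.
(kilo,Eve) ∈ A2 ⇒ Eve forces the target.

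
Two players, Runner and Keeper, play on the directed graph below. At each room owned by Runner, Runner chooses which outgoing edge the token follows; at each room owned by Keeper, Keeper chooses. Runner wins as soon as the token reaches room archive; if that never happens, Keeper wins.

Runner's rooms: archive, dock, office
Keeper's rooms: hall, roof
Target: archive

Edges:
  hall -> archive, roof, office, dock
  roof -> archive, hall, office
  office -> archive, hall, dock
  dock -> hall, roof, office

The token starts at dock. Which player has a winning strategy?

Runner

A0 = {archive}
A1: add {office} — office (Runner) has office→archive.
A2: add {dock} — dock (Runner) has dock→office.
A3 = A2; e.g. hall (Keeper) can still go to roof. Fixed point.
dock ∈ A2, so Runner can force the target.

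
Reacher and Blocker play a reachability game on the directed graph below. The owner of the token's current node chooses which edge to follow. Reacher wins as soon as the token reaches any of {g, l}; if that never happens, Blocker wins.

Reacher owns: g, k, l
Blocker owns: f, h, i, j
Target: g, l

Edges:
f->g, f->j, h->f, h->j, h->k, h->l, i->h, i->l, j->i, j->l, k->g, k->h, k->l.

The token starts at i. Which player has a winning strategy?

Blocker

A0 = {g, l}
A1: add {k} — k (Reacher) has k→g.
A2 = A1; e.g. f (Blocker) can still go to j. Fixed point.
i never enters the attractor, so Blocker can avoid the target forever.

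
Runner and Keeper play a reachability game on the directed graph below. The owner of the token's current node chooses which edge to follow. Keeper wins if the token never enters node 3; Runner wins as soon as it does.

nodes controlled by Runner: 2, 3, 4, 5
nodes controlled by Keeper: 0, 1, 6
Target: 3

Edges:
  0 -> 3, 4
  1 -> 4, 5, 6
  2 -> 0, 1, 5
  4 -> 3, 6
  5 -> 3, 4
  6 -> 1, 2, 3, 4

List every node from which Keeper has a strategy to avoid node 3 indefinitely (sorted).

A0 = {3}
A1: add {4, 5} — 4 (Runner) has 4→3; 5 (Runner) has 5→3.
A2: add {0, 2} — 0 (Keeper): all of {3, 4} already in; 2 (Runner) has 2→5.
A3 = A2; e.g. 1 (Keeper) can still go to 6. Fixed point.
Runner's attractor = {0, 2, 3, 4, 5}; Keeper avoids the target exactly from the complement.

1, 6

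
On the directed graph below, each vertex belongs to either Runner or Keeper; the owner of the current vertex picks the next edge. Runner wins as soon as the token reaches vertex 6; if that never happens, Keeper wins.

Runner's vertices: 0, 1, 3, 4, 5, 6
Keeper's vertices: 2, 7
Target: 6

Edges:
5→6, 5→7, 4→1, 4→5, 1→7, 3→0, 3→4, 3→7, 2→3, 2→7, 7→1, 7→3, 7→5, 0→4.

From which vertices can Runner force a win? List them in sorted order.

A0 = {6}
A1: add {5} — 5 (Runner) has 5→6.
A2: add {4} — 4 (Runner) has 4→5.
A3: add {0, 3} — 0 (Runner) has 0→4; 3 (Runner) has 3→4.
A4 = A3; e.g. 1 (Runner) has no edge into A3. Fixed point.
Runner's winning region = {0, 3, 4, 5, 6}.

0, 3, 4, 5, 6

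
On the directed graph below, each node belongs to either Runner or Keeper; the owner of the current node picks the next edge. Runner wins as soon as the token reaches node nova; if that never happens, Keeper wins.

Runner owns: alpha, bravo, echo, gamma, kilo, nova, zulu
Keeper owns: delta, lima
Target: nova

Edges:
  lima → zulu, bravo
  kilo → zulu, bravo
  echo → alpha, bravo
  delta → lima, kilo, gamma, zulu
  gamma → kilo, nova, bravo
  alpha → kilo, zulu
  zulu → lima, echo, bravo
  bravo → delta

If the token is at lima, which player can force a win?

Keeper

A0 = {nova}
A1: add {gamma} — gamma (Runner) has gamma→nova.
A2 = A1; e.g. lima (Keeper) can still go to zulu. Fixed point.
lima never enters the attractor, so Keeper can avoid the target forever.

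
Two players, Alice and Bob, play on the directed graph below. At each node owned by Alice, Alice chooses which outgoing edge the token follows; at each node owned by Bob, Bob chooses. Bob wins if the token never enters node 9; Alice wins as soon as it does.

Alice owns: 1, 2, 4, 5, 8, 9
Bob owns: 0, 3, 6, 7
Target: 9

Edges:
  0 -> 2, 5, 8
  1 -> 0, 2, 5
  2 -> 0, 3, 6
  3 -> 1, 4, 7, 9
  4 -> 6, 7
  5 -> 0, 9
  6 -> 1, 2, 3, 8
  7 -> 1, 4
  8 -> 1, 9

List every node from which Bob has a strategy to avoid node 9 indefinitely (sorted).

A0 = {9}
A1: add {5, 8} — 5 (Alice) has 5→9; 8 (Alice) has 8→9.
A2: add {1} — 1 (Alice) has 1→5.
A3 = A2; e.g. 0 (Bob) can still go to 2. Fixed point.
Alice's attractor = {1, 5, 8, 9}; Bob avoids the target exactly from the complement.

0, 2, 3, 4, 6, 7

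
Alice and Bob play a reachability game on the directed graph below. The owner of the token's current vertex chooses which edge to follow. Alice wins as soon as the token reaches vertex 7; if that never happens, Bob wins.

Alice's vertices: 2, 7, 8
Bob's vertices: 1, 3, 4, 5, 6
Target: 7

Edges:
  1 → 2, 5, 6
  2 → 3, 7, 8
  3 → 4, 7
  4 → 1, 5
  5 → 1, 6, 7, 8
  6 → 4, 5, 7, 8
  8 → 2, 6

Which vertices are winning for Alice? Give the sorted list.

2, 7, 8

A0 = {7}
A1: add {2} — 2 (Alice) has 2→7.
A2: add {8} — 8 (Alice) has 8→2.
A3 = A2; e.g. 1 (Bob) can still go to 5. Fixed point.
Alice's winning region = {2, 7, 8}.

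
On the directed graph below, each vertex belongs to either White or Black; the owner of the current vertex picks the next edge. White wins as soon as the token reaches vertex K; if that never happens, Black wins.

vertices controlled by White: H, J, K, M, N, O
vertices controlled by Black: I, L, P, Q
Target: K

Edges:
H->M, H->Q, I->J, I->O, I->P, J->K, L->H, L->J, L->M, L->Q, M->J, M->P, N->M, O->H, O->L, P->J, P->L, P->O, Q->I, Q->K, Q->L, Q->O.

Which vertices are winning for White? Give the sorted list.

A0 = {K}
A1: add {J} — J (White) has J→K.
A2: add {M} — M (White) has M→J.
A3: add {H, N} — H (White) has H→M; N (White) has N→M.
A4: add {O} — O (White) has O→H.
A5 = A4; e.g. I (Black) can still go to P. Fixed point.
White's winning region = {H, J, K, M, N, O}.

H, J, K, M, N, O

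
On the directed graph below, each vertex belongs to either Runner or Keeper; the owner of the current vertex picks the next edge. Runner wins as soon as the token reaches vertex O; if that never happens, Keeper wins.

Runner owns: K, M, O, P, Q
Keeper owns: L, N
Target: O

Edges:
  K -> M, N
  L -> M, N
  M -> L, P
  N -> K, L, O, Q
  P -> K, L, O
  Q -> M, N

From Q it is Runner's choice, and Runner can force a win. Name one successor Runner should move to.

A0 = {O}
A1: add {P} — P (Runner) has P→O.
A2: add {M} — M (Runner) has M→P.
A3: add {K, Q} — K (Runner) has K→M; Q (Runner) has Q→M.
A4 = A3; e.g. L (Keeper) can still go to N. Fixed point.
From Q, successor M is in the attractor (rank 2); the other successor N is not.

M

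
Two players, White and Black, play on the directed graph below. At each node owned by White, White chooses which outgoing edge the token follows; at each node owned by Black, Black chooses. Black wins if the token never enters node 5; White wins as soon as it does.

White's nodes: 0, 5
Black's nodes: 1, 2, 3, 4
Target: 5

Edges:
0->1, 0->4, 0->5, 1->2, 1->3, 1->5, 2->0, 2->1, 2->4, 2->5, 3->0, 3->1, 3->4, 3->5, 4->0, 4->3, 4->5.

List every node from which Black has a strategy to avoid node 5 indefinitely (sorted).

1, 2, 3, 4

A0 = {5}
A1: add {0} — 0 (White) has 0→5.
A2 = A1; e.g. 1 (Black) can still go to 2. Fixed point.
White's attractor = {0, 5}; Black avoids the target exactly from the complement.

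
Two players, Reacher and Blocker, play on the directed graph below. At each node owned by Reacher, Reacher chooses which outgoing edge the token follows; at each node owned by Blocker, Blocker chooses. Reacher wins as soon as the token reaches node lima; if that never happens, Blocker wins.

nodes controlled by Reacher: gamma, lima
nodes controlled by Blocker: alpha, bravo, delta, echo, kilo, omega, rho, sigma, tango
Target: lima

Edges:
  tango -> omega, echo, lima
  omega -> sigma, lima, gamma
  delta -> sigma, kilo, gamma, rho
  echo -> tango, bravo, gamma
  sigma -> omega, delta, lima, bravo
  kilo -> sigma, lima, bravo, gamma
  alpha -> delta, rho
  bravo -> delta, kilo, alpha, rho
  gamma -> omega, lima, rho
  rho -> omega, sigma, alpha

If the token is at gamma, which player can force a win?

Reacher

A0 = {lima}
A1: add {gamma} — gamma (Reacher) has gamma→lima.
A2 = A1; e.g. tango (Blocker) can still go to omega. Fixed point.
gamma ∈ A1, so Reacher can force the target.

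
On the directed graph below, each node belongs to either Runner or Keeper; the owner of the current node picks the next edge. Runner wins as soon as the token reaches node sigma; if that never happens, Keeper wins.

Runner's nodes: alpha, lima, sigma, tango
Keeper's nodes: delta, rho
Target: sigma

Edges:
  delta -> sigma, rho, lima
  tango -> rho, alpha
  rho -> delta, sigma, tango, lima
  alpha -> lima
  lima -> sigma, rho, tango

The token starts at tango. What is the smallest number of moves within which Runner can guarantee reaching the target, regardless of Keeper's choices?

3

A0 = {sigma}
A1: add {lima} — lima (Runner) has lima→sigma.
A2: add {alpha} — alpha (Runner) has alpha→lima.
A3: add {tango} — tango (Runner) has tango→alpha.
A4 = A3; e.g. delta (Keeper) can still go to rho. Fixed point.
tango enters the attractor at level 3, so Runner can force the target in 3 moves from there.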